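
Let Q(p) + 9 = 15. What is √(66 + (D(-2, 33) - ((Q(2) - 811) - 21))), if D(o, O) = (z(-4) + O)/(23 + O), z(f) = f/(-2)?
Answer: √14282/4 ≈ 29.877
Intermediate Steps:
Q(p) = 6 (Q(p) = -9 + 15 = 6)
z(f) = -f/2 (z(f) = f*(-½) = -f/2)
D(o, O) = (2 + O)/(23 + O) (D(o, O) = (-½*(-4) + O)/(23 + O) = (2 + O)/(23 + O))
√(66 + (D(-2, 33) - ((Q(2) - 811) - 21))) = √(66 + ((2 + 33)/(23 + 33) - ((6 - 811) - 21))) = √(66 + (35/56 - (-805 - 21))) = √(66 + ((1/56)*35 - 1*(-826))) = √(66 + (5/8 + 826)) = √(66 + 6613/8) = √(7141/8) = √14282/4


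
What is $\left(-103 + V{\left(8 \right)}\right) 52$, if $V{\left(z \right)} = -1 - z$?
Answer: $-5824$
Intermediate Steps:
$\left(-103 + V{\left(8 \right)}\right) 52 = \left(-103 - 9\right) 52 = \left(-112\right) 52 = -5824$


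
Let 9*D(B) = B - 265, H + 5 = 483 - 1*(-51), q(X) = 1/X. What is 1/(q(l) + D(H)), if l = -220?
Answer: 660/19357 ≈ 0.034096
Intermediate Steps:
H = 529 (H = -5 + (483 - 1*(-51)) = -5 + (483 + 51) = -5 + 534 = 529)
D(B) = -265/9 + B/9 (D(B) = (B - 265)/9 = (-265 + B)/9 = -265/9 + B/9)
1/(q(l) + D(H)) = 1/(1/(-220) + (-265/9 + (⅑)*529)) = 1/(-1/220 + (-265/9 + 529/9)) = 1/(-1/220 + 88/3) = 1/(19357/660) = 660/19357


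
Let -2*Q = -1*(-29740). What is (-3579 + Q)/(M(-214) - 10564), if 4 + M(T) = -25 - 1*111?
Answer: 18449/10704 ≈ 1.7236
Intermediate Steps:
M(T) = -140 (M(T) = -4 + (-25 - 1*111) = -4 + (-25 - 111) = -4 - 136 = -140)
Q = -14870 (Q = -(-1)*(-29740)/2 = -½*29740 = -14870)
(-3579 + Q)/(M(-214) - 10564) = (-3579 - 14870)/(-140 - 10564) = -18449/(-10704) = -18449*(-1/10704) = 18449/10704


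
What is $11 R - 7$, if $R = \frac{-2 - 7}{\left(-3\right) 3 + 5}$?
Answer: $\frac{71}{4} \approx 17.75$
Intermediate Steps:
$R = \frac{9}{4}$ ($R = - \frac{9}{-9 + 5} = - \frac{9}{-4} = \left(-9\right) \left(- \frac{1}{4}\right) = \frac{9}{4} \approx 2.25$)
$11 R - 7 = 11 \cdot \frac{9}{4} - 7 = \frac{99}{4} - 7 = \frac{71}{4}$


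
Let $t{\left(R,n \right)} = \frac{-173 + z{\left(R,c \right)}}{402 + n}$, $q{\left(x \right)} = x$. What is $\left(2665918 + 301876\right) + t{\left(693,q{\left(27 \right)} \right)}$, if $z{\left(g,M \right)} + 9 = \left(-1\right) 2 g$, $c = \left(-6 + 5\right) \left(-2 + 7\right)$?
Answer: $\frac{1273182058}{429} \approx 2.9678 \cdot 10^{6}$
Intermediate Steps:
$c = -5$ ($c = \left(-1\right) 5 = -5$)
$z{\left(g,M \right)} = -9 - 2 g$ ($z{\left(g,M \right)} = -9 + \left(-1\right) 2 g = -9 - 2 g$)
$t{\left(R,n \right)} = \frac{-182 - 2 R}{402 + n}$ ($t{\left(R,n \right)} = \frac{-173 - \left(9 + 2 R\right)}{402 + n} = \frac{-182 - 2 R}{402 + n}$)
$\left(2665918 + 301876\right) + t{\left(693,q{\left(27 \right)} \right)} = \left(2665918 + 301876\right) + \frac{2 \left(-91 - 693\right)}{402 + 27} = 2967794 + \frac{2 \left(-91 - 693\right)}{429} = 2967794 + 2 \cdot \frac{1}{429} \left(-784\right) = 2967794 - \frac{1568}{429} = \frac{1273182058}{429}$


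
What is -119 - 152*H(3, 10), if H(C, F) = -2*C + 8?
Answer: -423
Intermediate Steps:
H(C, F) = 8 - 2*C
-119 - 152*H(3, 10) = -119 - 152*(8 - 2*3) = -119 - 152*(8 - 6) = -119 - 152*2 = -119 - 304 = -423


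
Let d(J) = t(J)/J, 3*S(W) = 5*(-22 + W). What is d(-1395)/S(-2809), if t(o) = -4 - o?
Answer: 1391/6582075 ≈ 0.00021133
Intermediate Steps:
S(W) = -110/3 + 5*W/3 (S(W) = (5*(-22 + W))/3 = (-110 + 5*W)/3 = -110/3 + 5*W/3)
d(J) = (-4 - J)/J
d(-1395)/S(-2809) = ((-4 - 1*(-1395))/(-1395))/(-110/3 + (5/3)*(-2809)) = (-(-4 + 1395)/1395)/(-110/3 - 14045/3) = (-1/1395*1391)/(-14155/3) = -1391/1395*(-3/14155) = 1391/6582075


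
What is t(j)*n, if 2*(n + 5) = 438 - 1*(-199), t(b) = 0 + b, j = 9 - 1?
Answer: 2508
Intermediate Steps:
j = 8
t(b) = b
n = 627/2 (n = -5 + (438 - 1*(-199))/2 = -5 + (438 + 199)/2 = -5 + (½)*637 = -5 + 637/2 = 627/2 ≈ 313.50)
t(j)*n = 8*(627/2) = 2508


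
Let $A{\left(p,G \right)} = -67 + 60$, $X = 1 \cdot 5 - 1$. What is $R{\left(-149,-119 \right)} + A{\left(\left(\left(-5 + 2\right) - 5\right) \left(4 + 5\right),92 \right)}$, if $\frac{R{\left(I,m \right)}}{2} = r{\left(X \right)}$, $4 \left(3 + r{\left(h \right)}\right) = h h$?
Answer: $-5$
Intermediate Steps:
$X = 4$ ($X = 5 - 1 = 4$)
$r{\left(h \right)} = -3 + \frac{h^{2}}{4}$ ($r{\left(h \right)} = -3 + \frac{h h}{4} = -3 + \frac{h^{2}}{4}$)
$R{\left(I,m \right)} = 2$ ($R{\left(I,m \right)} = 2 \left(-3 + \frac{4^{2}}{4}\right) = 2 \left(-3 + \frac{1}{4} \cdot 16\right) = 2 \left(-3 + 4\right) = 2 \cdot 1 = 2$)
$A{\left(p,G \right)} = -7$
$R{\left(-149,-119 \right)} + A{\left(\left(\left(-5 + 2\right) - 5\right) \left(4 + 5\right),92 \right)} = 2 - 7 = -5$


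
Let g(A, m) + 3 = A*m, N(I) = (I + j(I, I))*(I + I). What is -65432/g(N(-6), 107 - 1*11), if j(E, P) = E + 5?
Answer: -65432/8061 ≈ -8.1171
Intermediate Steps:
j(E, P) = 5 + E
N(I) = 2*I*(5 + 2*I) (N(I) = (I + (5 + I))*(I + I) = (5 + 2*I)*(2*I) = 2*I*(5 + 2*I))
g(A, m) = -3 + A*m
-65432/g(N(-6), 107 - 1*11) = -65432/(-3 + (2*(-6)*(5 + 2*(-6)))*(107 - 1*11)) = -65432/(-3 + (2*(-6)*(5 - 12))*(107 - 11)) = -65432/(-3 + (2*(-6)*(-7))*96) = -65432/(-3 + 84*96) = -65432/(-3 + 8064) = -65432/8061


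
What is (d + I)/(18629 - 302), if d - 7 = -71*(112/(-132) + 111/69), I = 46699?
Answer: 35408887/13910193 ≈ 2.5455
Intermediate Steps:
d = -35654/759 (d = 7 - 71*(112/(-132) + 111/69) = 7 - 71*(112*(-1/132) + 111*(1/69)) = 7 - 71*(-28/33 + 37/23) = 7 - 71*577/759 = 7 - 40967/759 = -35654/759 ≈ -46.975)
(d + I)/(18629 - 302) = (-35654/759 + 46699)/(18629 - 302) = (35408887/759)/18327 = (35408887/759)*(1/18327) = 35408887/13910193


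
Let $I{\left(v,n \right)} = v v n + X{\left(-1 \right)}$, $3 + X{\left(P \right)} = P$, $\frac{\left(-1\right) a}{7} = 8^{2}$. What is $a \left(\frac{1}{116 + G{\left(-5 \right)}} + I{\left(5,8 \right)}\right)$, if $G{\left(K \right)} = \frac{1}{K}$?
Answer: $- \frac{50843072}{579} \approx -87812.0$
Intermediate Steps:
$a = -448$ ($a = - 7 \cdot 8^{2} = \left(-7\right) 64 = -448$)
$X{\left(P \right)} = -3 + P$
$I{\left(v,n \right)} = -4 + n v^{2}$ ($I{\left(v,n \right)} = v v n - 4 = v^{2} n - 4 = n v^{2} - 4 = -4 + n v^{2}$)
$a \left(\frac{1}{116 + G{\left(-5 \right)}} + I{\left(5,8 \right)}\right) = - 448 \left(\frac{1}{116 + \frac{1}{-5}} - \left(4 - 8 \cdot 5^{2}\right)\right) = - 448 \left(\frac{1}{116 - \frac{1}{5}} + \left(-4 + 8 \cdot 25\right)\right) = - 448 \left(\frac{1}{\frac{579}{5}} + \left(-4 + 200\right)\right) = - 448 \left(\frac{5}{579} + 196\right) = \left(-448\right) \frac{113489}{579} = - \frac{50843072}{579}$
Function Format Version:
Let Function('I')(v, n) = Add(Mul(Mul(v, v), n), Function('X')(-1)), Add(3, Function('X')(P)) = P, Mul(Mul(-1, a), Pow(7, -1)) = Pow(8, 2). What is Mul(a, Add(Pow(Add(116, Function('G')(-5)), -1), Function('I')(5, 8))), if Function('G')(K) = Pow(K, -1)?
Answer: Rational(-50843072, 579) ≈ -87812.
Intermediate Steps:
a = -448 (a = Mul(-7, Pow(8, 2)) = Mul(-7, 64) = -448)
Function('X')(P) = Add(-3, P)
Function('I')(v, n) = Add(-4, Mul(n, Pow(v, 2))) (Function('I')(v, n) = Add(Mul(Mul(v, v), n), Add(-3, -1)) = Add(Mul(Pow(v, 2), n), -4) = Add(Mul(n, Pow(v, 2)), -4) = Add(-4, Mul(n, Pow(v, 2))))
Mul(a, Add(Pow(Add(116, Function('G')(-5)), -1), Function('I')(5, 8))) = Mul(-448, Add(Pow(Add(116, Pow(-5, -1)), -1), Add(-4, Mul(8, Pow(5, 2))))) = Mul(-448, Add(Pow(Add(116, Rational(-1, 5)), -1), Add(-4, Mul(8, 25)))) = Mul(-448, Add(Pow(Rational(579, 5), -1), Add(-4, 200))) = Mul(-448, Add(Rational(5, 579), 196)) = Mul(-448, Rational(113489, 579)) = Rational(-50843072, 579)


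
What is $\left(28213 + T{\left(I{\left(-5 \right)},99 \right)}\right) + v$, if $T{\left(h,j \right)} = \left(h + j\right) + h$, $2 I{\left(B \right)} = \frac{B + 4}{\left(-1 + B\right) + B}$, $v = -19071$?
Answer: $\frac{101652}{11} \approx 9241.1$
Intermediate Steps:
$I{\left(B \right)} = \frac{4 + B}{2 \left(-1 + 2 B\right)}$ ($I{\left(B \right)} = \frac{\left(B + 4\right) \frac{1}{\left(-1 + B\right) + B}}{2} = \frac{\left(4 + B\right) \frac{1}{-1 + 2 B}}{2} = \frac{\frac{1}{-1 + 2 B} \left(4 + B\right)}{2} = \frac{4 + B}{2 \left(-1 + 2 B\right)}$)
$T{\left(h,j \right)} = j + 2 h$
$\left(28213 + T{\left(I{\left(-5 \right)},99 \right)}\right) + v = \left(28213 + \left(99 + 2 \frac{4 - 5}{2 \left(-1 + 2 \left(-5\right)\right)}\right)\right) - 19071 = \left(28213 + \left(99 + 2 \cdot \frac{1}{2} \frac{1}{-1 - 10} \left(-1\right)\right)\right) - 19071 = \left(28213 + \left(99 + 2 \cdot \frac{1}{2} \frac{1}{-11} \left(-1\right)\right)\right) - 19071 = \left(28213 + \left(99 + 2 \cdot \frac{1}{2} \left(- \frac{1}{11}\right) \left(-1\right)\right)\right) - 19071 = \left(28213 + \left(99 + 2 \cdot \frac{1}{22}\right)\right) - 19071 = \left(28213 + \left(99 + \frac{1}{11}\right)\right) - 19071 = \left(28213 + \frac{1090}{11}\right) - 19071 = \frac{311433}{11} - 19071 = \frac{101652}{11}$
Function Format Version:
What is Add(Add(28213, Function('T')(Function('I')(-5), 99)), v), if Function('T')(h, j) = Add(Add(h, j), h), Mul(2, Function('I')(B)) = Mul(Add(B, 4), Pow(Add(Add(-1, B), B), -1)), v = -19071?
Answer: Rational(101652, 11) ≈ 9241.1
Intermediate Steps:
Function('I')(B) = Mul(Rational(1, 2), Pow(Add(-1, Mul(2, B)), -1), Add(4, B)) (Function('I')(B) = Mul(Rational(1, 2), Mul(Add(B, 4), Pow(Add(Add(-1, B), B), -1))) = Mul(Rational(1, 2), Mul(Add(4, B), Pow(Add(-1, Mul(2, B)), -1))) = Mul(Rational(1, 2), Mul(Pow(Add(-1, Mul(2, B)), -1), Add(4, B))) = Mul(Rational(1, 2), Pow(Add(-1, Mul(2, B)), -1), Add(4, B)))
Function('T')(h, j) = Add(j, Mul(2, h))
Add(Add(28213, Function('T')(Function('I')(-5), 99)), v) = Add(Add(28213, Add(99, Mul(2, Mul(Rational(1, 2), Pow(Add(-1, Mul(2, -5)), -1), Add(4, -5))))), -19071) = Add(Add(28213, Add(99, Mul(2, Mul(Rational(1, 2), Pow(Add(-1, -10), -1), -1)))), -19071) = Add(Add(28213, Add(99, Mul(2, Mul(Rational(1, 2), Pow(-11, -1), -1)))), -19071) = Add(Add(28213, Add(99, Mul(2, Mul(Rational(1, 2), Rational(-1, 11), -1)))), -19071) = Add(Add(28213, Add(99, Mul(2, Rational(1, 22)))), -19071) = Add(Add(28213, Add(99, Rational(1, 11))), -19071) = Add(Add(28213, Rational(1090, 11)), -19071) = Add(Rational(311433, 11), -19071) = Rational(101652, 11)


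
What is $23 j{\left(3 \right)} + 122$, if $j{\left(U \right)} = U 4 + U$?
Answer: $467$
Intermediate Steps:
$j{\left(U \right)} = 5 U$ ($j{\left(U \right)} = 4 U + U = 5 U$)
$23 j{\left(3 \right)} + 122 = 23 \cdot 5 \cdot 3 + 122 = 23 \cdot 15 + 122 = 345 + 122 = 467$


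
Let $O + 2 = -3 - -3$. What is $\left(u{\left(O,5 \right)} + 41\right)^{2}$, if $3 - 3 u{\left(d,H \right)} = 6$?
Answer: $1600$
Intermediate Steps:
$O = -2$ ($O = -2 - 0 = -2 + \left(-3 + 3\right) = -2 + 0 = -2$)
$u{\left(d,H \right)} = -1$ ($u{\left(d,H \right)} = 1 - 2 = -1$)
$\left(u{\left(O,5 \right)} + 41\right)^{2} = \left(-1 + 41\right)^{2} = 40^{2} = 1600$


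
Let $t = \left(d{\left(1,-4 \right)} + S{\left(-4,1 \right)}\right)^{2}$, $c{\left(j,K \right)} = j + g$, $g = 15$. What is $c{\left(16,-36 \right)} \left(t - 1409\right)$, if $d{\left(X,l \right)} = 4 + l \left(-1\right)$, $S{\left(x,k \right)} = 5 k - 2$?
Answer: $-39928$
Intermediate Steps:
$S{\left(x,k \right)} = -2 + 5 k$
$c{\left(j,K \right)} = 15 + j$ ($c{\left(j,K \right)} = j + 15 = 15 + j$)
$d{\left(X,l \right)} = 4 - l$
$t = 121$ ($t = \left(\left(4 - -4\right) + \left(-2 + 5 \cdot 1\right)\right)^{2} = \left(\left(4 + 4\right) + \left(-2 + 5\right)\right)^{2} = \left(8 + 3\right)^{2} = 11^{2} = 121$)
$c{\left(16,-36 \right)} \left(t - 1409\right) = \left(15 + 16\right) \left(121 - 1409\right) = 31 \left(-1288\right) = -39928$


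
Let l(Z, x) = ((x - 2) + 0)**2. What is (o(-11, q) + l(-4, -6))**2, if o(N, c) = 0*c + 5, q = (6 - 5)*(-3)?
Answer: 4761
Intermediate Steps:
q = -3 (q = 1*(-3) = -3)
o(N, c) = 5 (o(N, c) = 0 + 5 = 5)
l(Z, x) = (-2 + x)**2 (l(Z, x) = ((-2 + x) + 0)**2 = (-2 + x)**2)
(o(-11, q) + l(-4, -6))**2 = (5 + (-2 - 6)**2)**2 = (5 + (-8)**2)**2 = (5 + 64)**2 = 69**2 = 4761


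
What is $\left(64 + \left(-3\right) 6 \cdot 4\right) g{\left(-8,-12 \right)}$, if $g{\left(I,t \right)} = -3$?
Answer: $24$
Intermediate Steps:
$\left(64 + \left(-3\right) 6 \cdot 4\right) g{\left(-8,-12 \right)} = \left(64 + \left(-3\right) 6 \cdot 4\right) \left(-3\right) = \left(64 - 72\right) \left(-3\right) = \left(-8\right) \left(-3\right) = 24$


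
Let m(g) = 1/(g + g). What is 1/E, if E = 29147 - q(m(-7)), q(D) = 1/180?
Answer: 180/5246459 ≈ 3.4309e-5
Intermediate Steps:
m(g) = 1/(2*g)
q(D) = 1/180
E = 5246459/180 (E = 29147 - 1*1/180 = 29147 - 1/180 = 5246459/180 ≈ 29147.)
1/E = 1/(5246459/180) = 180/5246459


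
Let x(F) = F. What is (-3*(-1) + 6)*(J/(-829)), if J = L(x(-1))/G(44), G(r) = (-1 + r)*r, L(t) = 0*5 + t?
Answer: 9/1568468 ≈ 5.7381e-6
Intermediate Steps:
L(t) = t (L(t) = 0 + t = t)
G(r) = r*(-1 + r)
J = -1/1892 (J = -1/(44*(-1 + 44)) = -1/(44*43) = -1/1892 ≈ -0.00052854)
(-3*(-1) + 6)*(J/(-829)) = (-3*(-1) + 6)*(-1/1892/(-829)) = (3 + 6)*(-1/1892*(-1/829)) = 9*(1/1568468) = 9/1568468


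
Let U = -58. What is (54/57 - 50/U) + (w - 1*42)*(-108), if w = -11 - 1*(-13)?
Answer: 2381317/551 ≈ 4321.8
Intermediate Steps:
w = 2 (w = -11 + 13 = 2)
(54/57 - 50/U) + (w - 1*42)*(-108) = (54/57 - 50/(-58)) + (2 - 1*42)*(-108) = (54*(1/57) - 50*(-1/58)) + (2 - 42)*(-108) = (18/19 + 25/29) - 40*(-108) = 997/551 + 4320 = 2381317/551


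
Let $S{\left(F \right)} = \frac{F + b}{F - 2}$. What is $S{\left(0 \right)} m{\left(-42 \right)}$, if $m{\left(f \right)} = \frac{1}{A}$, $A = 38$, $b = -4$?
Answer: $\frac{1}{19} \approx 0.052632$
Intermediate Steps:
$S{\left(F \right)} = \frac{-4 + F}{-2 + F}$ ($S{\left(F \right)} = \frac{F - 4}{F - 2} = \frac{-4 + F}{-2 + F}$)
$m{\left(f \right)} = \frac{1}{38}$
$S{\left(0 \right)} m{\left(-42 \right)} = \frac{-4 + 0}{-2 + 0} \cdot \frac{1}{38} = \frac{1}{-2} \left(-4\right) \frac{1}{38} = \left(- \frac{1}{2}\right) \left(-4\right) \frac{1}{38} = 2 \cdot \frac{1}{38} = \frac{1}{19}$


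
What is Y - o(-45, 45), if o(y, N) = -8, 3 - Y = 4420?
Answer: -4409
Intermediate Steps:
Y = -4417 (Y = 3 - 1*4420 = 3 - 4420 = -4417)
Y - o(-45, 45) = -4417 - 1*(-8) = -4417 + 8 = -4409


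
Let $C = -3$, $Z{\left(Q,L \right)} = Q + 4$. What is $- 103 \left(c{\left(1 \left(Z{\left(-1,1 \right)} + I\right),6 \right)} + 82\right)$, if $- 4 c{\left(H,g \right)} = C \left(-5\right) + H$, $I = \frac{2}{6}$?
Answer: $- \frac{95687}{12} \approx -7973.9$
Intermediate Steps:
$Z{\left(Q,L \right)} = 4 + Q$
$I = \frac{1}{3}$ ($I = 2 \cdot \frac{1}{6} = \frac{1}{3} \approx 0.33333$)
$c{\left(H,g \right)} = - \frac{15}{4} - \frac{H}{4}$ ($c{\left(H,g \right)} = - \frac{\left(-3\right) \left(-5\right) + H}{4} = - \frac{15 + H}{4} = - \frac{15}{4} - \frac{H}{4}$)
$- 103 \left(c{\left(1 \left(Z{\left(-1,1 \right)} + I\right),6 \right)} + 82\right) = - 103 \left(\left(- \frac{15}{4} - \frac{1 \left(\left(4 - 1\right) + \frac{1}{3}\right)}{4}\right) + 82\right) = - 103 \left(\left(- \frac{15}{4} - \frac{1 \left(3 + \frac{1}{3}\right)}{4}\right) + 82\right) = - 103 \left(\left(- \frac{15}{4} - \frac{1 \cdot \frac{10}{3}}{4}\right) + 82\right) = - 103 \left(\left(- \frac{15}{4} - \frac{5}{6}\right) + 82\right) = - 103 \left(- \frac{55}{12} + 82\right) = \left(-103\right) \frac{929}{12} = - \frac{95687}{12}$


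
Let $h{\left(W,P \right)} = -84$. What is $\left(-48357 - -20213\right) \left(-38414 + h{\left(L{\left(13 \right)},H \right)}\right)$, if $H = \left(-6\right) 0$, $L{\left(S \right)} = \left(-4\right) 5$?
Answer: $1083487712$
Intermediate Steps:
$L{\left(S \right)} = -20$
$H = 0$
$\left(-48357 - -20213\right) \left(-38414 + h{\left(L{\left(13 \right)},H \right)}\right) = \left(-48357 - -20213\right) \left(-38414 - 84\right) = \left(-48357 + 20213\right) \left(-38498\right) = \left(-28144\right) \left(-38498\right) = 1083487712$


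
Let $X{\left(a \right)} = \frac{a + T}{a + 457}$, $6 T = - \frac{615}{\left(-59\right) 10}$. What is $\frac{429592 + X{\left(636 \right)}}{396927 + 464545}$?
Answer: $\frac{110812547353}{222214979456} \approx 0.49867$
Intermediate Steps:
$T = \frac{41}{236}$ ($T = \frac{\left(-615\right) \frac{1}{\left(-59\right) 10}}{6} = \frac{\left(-615\right) \frac{1}{-590}}{6} = \frac{\left(-615\right) \left(- \frac{1}{590}\right)}{6} = \frac{1}{6} \cdot \frac{123}{118} = \frac{41}{236} \approx 0.17373$)
$X{\left(a \right)} = \frac{\frac{41}{236} + a}{457 + a}$ ($X{\left(a \right)} = \frac{a + \frac{41}{236}}{a + 457} = \frac{\frac{41}{236} + a}{457 + a}$)
$\frac{429592 + X{\left(636 \right)}}{396927 + 464545} = \frac{429592 + \frac{\frac{41}{236} + 636}{457 + 636}}{396927 + 464545} = \frac{429592 + \frac{1}{1093} \cdot \frac{150137}{236}}{861472} = \left(429592 + \frac{1}{1093} \cdot \frac{150137}{236}\right) \frac{1}{861472} = \left(429592 + \frac{150137}{257948}\right) \frac{1}{861472} = \frac{110812547353}{257948} \cdot \frac{1}{861472} = \frac{110812547353}{222214979456}$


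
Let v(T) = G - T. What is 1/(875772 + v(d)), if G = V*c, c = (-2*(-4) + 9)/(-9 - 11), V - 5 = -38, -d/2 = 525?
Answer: 20/17537001 ≈ 1.1404e-6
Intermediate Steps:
d = -1050 (d = -2*525 = -1050)
V = -33 (V = 5 - 38 = -33)
c = -17/20 (c = (8 + 9)/(-20) = 17*(-1/20) = -17/20 ≈ -0.85000)
G = 561/20 (G = -33*(-17/20) = 561/20 ≈ 28.050)
v(T) = 561/20 - T
1/(875772 + v(d)) = 1/(875772 + (561/20 - 1*(-1050))) = 1/(875772 + (561/20 + 1050)) = 1/(875772 + 21561/20) = 1/(17537001/20) = 20/17537001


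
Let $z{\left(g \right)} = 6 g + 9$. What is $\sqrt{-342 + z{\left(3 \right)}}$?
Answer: $3 i \sqrt{35} \approx 17.748 i$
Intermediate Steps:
$z{\left(g \right)} = 9 + 6 g$
$\sqrt{-342 + z{\left(3 \right)}} = \sqrt{-342 + \left(9 + 6 \cdot 3\right)} = \sqrt{-342 + \left(9 + 18\right)} = \sqrt{-342 + 27} = \sqrt{-315} = 3 i \sqrt{35}$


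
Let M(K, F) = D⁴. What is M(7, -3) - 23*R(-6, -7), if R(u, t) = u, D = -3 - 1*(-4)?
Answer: 139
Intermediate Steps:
D = 1 (D = -3 + 4 = 1)
M(K, F) = 1 (M(K, F) = 1⁴ = 1)
M(7, -3) - 23*R(-6, -7) = 1 - 23*(-6) = 1 + 138 = 139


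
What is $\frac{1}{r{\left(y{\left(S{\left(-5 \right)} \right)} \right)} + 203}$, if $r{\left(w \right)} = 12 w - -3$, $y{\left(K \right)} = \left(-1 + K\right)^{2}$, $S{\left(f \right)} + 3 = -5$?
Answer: $\frac{1}{1178} \approx 0.0008489$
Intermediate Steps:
$S{\left(f \right)} = -8$ ($S{\left(f \right)} = -3 - 5 = -8$)
$r{\left(w \right)} = 3 + 12 w$ ($r{\left(w \right)} = 12 w + 3 = 3 + 12 w$)
$\frac{1}{r{\left(y{\left(S{\left(-5 \right)} \right)} \right)} + 203} = \frac{1}{\left(3 + 12 \left(-1 - 8\right)^{2}\right) + 203} = \frac{1}{\left(3 + 12 \left(-9\right)^{2}\right) + 203} = \frac{1}{\left(3 + 12 \cdot 81\right) + 203} = \frac{1}{\left(3 + 972\right) + 203} = \frac{1}{975 + 203} = \frac{1}{1178}$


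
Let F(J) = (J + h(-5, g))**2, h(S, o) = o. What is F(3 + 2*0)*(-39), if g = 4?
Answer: -1911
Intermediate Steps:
F(J) = (4 + J)**2 (F(J) = (J + 4)**2 = (4 + J)**2)
F(3 + 2*0)*(-39) = (4 + (3 + 2*0))**2*(-39) = (4 + (3 + 0))**2*(-39) = (4 + 3)**2*(-39) = 7**2*(-39) = 49*(-39) = -1911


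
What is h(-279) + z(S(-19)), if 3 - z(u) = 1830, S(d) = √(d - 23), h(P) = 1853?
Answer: 26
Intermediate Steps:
S(d) = √(-23 + d)
z(u) = -1827 (z(u) = 3 - 1*1830 = 3 - 1830 = -1827)
h(-279) + z(S(-19)) = 1853 - 1827 = 26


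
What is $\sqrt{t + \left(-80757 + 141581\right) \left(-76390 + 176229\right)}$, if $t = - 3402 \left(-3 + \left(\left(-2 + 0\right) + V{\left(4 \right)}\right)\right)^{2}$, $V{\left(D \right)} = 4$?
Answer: $\sqrt{6072603934} \approx 77927.0$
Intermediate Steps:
$t = -3402$ ($t = - 3402 \left(-3 + \left(\left(-2 + 0\right) + 4\right)\right)^{2} = - 3402 \left(-3 + \left(-2 + 4\right)\right)^{2} = - 3402 \left(-3 + 2\right)^{2} = - 3402 \left(-1\right)^{2} = \left(-3402\right) 1 = -3402$)
$\sqrt{t + \left(-80757 + 141581\right) \left(-76390 + 176229\right)} = \sqrt{-3402 + \left(-80757 + 141581\right) \left(-76390 + 176229\right)} = \sqrt{-3402 + 60824 \cdot 99839} = \sqrt{-3402 + 6072607336} = \sqrt{6072603934}$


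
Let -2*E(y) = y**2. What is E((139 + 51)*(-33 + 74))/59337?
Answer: -1596950/3123 ≈ -511.35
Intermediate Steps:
E(y) = -y**2/2
E((139 + 51)*(-33 + 74))/59337 = -(-33 + 74)**2*(139 + 51)**2/2/59337 = -(190*41)**2/2*(1/59337) = -1/2*7790**2*(1/59337) = -1/2*60684100*(1/59337) = -30342050*1/59337 = -1596950/3123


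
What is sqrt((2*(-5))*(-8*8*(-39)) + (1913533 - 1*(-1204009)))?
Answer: sqrt(3092582) ≈ 1758.6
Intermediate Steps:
sqrt((2*(-5))*(-8*8*(-39)) + (1913533 - 1*(-1204009))) = sqrt(-(-640)*(-39) + (1913533 + 1204009)) = sqrt(-10*2496 + 3117542) = sqrt(-24960 + 3117542) = sqrt(3092582)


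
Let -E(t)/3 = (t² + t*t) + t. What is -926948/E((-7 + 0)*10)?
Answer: 463474/14595 ≈ 31.756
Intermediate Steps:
E(t) = -6*t² - 3*t (E(t) = -3*((t² + t*t) + t) = -3*((t² + t²) + t) = -3*(2*t² + t) = -3*(t + 2*t²) = -6*t² - 3*t)
-926948/E((-7 + 0)*10) = -926948*(-1/(30*(1 + 2*((-7 + 0)*10))*(-7 + 0))) = -926948*1/(210*(1 + 2*(-7*10))) = -926948*1/(210*(1 + 2*(-70))) = -926948*1/(210*(1 - 140)) = -926948/((-3*(-70)*(-139))) = -926948/(-29190) = -926948*(-1/29190) = 463474/14595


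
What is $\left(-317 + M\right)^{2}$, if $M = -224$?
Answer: $292681$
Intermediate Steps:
$\left(-317 + M\right)^{2} = \left(-317 - 224\right)^{2} = \left(-541\right)^{2} = 292681$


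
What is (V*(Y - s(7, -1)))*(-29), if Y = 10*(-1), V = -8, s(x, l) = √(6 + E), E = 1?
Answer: -2320 - 232*√7 ≈ -2933.8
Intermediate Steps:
s(x, l) = √7 (s(x, l) = √(6 + 1) = √7)
Y = -10
(V*(Y - s(7, -1)))*(-29) = -8*(-10 - √7)*(-29) = (80 + 8*√7)*(-29) = -2320 - 232*√7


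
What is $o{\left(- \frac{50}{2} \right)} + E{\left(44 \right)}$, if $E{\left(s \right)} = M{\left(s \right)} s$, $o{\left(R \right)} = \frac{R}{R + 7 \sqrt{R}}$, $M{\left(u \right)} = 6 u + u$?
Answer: $\frac{1002873}{74} + \frac{35 i}{74} \approx 13552.0 + 0.47297 i$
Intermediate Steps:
$M{\left(u \right)} = 7 u$
$E{\left(s \right)} = 7 s^{2}$ ($E{\left(s \right)} = 7 s s = 7 s^{2}$)
$o{\left(- \frac{50}{2} \right)} + E{\left(44 \right)} = \frac{\left(-50\right) \frac{1}{2}}{- \frac{50}{2} + 7 \sqrt{- \frac{50}{2}}} + 7 \cdot 44^{2} = \frac{\left(-50\right) \frac{1}{2}}{\left(-50\right) \frac{1}{2} + 7 \sqrt{\left(-50\right) \frac{1}{2}}} + 7 \cdot 1936 = - \frac{25}{-25 + 7 \sqrt{-25}} + 13552 = - \frac{25}{-25 + 7 \cdot 5 i} + 13552 = - \frac{25}{-25 + 35 i} + 13552 = - 25 \frac{-25 - 35 i}{1850} + 13552 = - \frac{-25 - 35 i}{74} + 13552 = 13552 - \frac{-25 - 35 i}{74}$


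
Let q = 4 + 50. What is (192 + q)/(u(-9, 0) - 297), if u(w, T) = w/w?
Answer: -123/148 ≈ -0.83108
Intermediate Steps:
q = 54
u(w, T) = 1
(192 + q)/(u(-9, 0) - 297) = (192 + 54)/(1 - 297) = 246/(-296) = 246*(-1/296) = -123/148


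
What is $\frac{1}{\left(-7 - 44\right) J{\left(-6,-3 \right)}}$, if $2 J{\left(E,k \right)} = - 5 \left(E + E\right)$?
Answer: $- \frac{1}{1530} \approx -0.00065359$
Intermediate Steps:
$J{\left(E,k \right)} = - 5 E$ ($J{\left(E,k \right)} = \frac{\left(-5\right) \left(E + E\right)}{2} = \frac{\left(-5\right) 2 E}{2} = \frac{\left(-10\right) E}{2} = - 5 E$)
$\frac{1}{\left(-7 - 44\right) J{\left(-6,-3 \right)}} = \frac{1}{\left(-7 - 44\right) \left(\left(-5\right) \left(-6\right)\right)} = \frac{1}{\left(-51\right) 30} = \frac{1}{-1530} = - \frac{1}{1530}$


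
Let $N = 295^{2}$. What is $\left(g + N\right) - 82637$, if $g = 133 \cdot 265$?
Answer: $39633$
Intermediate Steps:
$g = 35245$
$N = 87025$
$\left(g + N\right) - 82637 = \left(35245 + 87025\right) - 82637 = 122270 - 82637 = 39633$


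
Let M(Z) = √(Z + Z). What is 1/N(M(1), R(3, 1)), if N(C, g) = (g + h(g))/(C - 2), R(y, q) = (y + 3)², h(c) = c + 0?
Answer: -1/36 + √2/72 ≈ -0.0081359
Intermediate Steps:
h(c) = c
M(Z) = √2*√Z (M(Z) = √(2*Z) = √2*√Z)
R(y, q) = (3 + y)²
N(C, g) = 2*g/(-2 + C) (N(C, g) = (g + g)/(C - 2) = (2*g)/(-2 + C) = 2*g/(-2 + C))
1/N(M(1), R(3, 1)) = 1/(2*(3 + 3)²/(-2 + √2*√1)) = 1/(2*6²/(-2 + √2*1)) = 1/(2*36/(-2 + √2)) = 1/(72/(-2 + √2)) = -1/36 + √2/72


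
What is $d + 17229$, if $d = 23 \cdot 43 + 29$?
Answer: $18247$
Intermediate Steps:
$d = 1018$ ($d = 989 + 29 = 1018$)
$d + 17229 = 1018 + 17229 = 18247$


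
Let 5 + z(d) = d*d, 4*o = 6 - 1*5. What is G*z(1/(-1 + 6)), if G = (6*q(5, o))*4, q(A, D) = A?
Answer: -2976/5 ≈ -595.20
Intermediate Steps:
o = ¼ (o = (6 - 1*5)/4 = (6 - 5)/4 = (¼)*1 = ¼ ≈ 0.25000)
z(d) = -5 + d² (z(d) = -5 + d*d = -5 + d²)
G = 120 (G = (6*5)*4 = 30*4 = 120)
G*z(1/(-1 + 6)) = 120*(-5 + (1/(-1 + 6))²) = 120*(-5 + (1/5)²) = 120*(-5 + (⅕)²) = 120*(-5 + 1/25) = 120*(-124/25) = -2976/5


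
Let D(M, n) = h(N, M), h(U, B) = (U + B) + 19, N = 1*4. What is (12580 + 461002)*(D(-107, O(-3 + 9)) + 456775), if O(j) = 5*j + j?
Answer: 216280637162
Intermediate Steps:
N = 4
h(U, B) = 19 + B + U (h(U, B) = (B + U) + 19 = 19 + B + U)
O(j) = 6*j
D(M, n) = 23 + M (D(M, n) = 19 + M + 4 = 23 + M)
(12580 + 461002)*(D(-107, O(-3 + 9)) + 456775) = (12580 + 461002)*((23 - 107) + 456775) = 473582*(-84 + 456775) = 473582*456691 = 216280637162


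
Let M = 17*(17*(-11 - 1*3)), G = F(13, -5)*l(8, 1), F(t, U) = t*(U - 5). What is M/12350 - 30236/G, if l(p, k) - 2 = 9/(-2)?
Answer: -576507/6175 ≈ -93.361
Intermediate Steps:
F(t, U) = t*(-5 + U)
l(p, k) = -5/2 (l(p, k) = 2 + 9/(-2) = 2 + 9*(-½) = 2 - 9/2 = -5/2)
G = 325 (G = (13*(-5 - 5))*(-5/2) = (13*(-10))*(-5/2) = -130*(-5/2) = 325)
M = -4046 (M = 17*(17*(-11 - 3)) = 17*(17*(-14)) = 17*(-238) = -4046)
M/12350 - 30236/G = -4046/12350 - 30236/325 = -4046*1/12350 - 30236*1/325 = -2023/6175 - 30236/325 = -576507/6175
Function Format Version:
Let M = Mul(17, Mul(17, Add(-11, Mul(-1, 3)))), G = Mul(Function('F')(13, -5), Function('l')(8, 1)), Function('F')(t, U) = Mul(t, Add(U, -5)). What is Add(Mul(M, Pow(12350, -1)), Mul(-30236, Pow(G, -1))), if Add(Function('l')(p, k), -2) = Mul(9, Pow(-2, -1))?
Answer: Rational(-576507, 6175) ≈ -93.361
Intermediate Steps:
Function('F')(t, U) = Mul(t, Add(-5, U))
Function('l')(p, k) = Rational(-5, 2) (Function('l')(p, k) = Add(2, Mul(9, Pow(-2, -1))) = Add(2, Mul(9, Rational(-1, 2))) = Add(2, Rational(-9, 2)) = Rational(-5, 2))
G = 325 (G = Mul(Mul(13, Add(-5, -5)), Rational(-5, 2)) = Mul(Mul(13, -10), Rational(-5, 2)) = Mul(-130, Rational(-5, 2)) = 325)
M = -4046 (M = Mul(17, Mul(17, Add(-11, -3))) = Mul(17, Mul(17, -14)) = Mul(17, -238) = -4046)
Add(Mul(M, Pow(12350, -1)), Mul(-30236, Pow(G, -1))) = Add(Mul(-4046, Pow(12350, -1)), Mul(-30236, Pow(325, -1))) = Add(Mul(-4046, Rational(1, 12350)), Mul(-30236, Rational(1, 325))) = Add(Rational(-2023, 6175), Rational(-30236, 325)) = Rational(-576507, 6175)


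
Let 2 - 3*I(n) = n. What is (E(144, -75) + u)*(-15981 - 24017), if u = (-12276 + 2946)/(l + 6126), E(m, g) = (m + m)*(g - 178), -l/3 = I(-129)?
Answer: 3494457348396/1199 ≈ 2.9145e+9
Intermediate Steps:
I(n) = ⅔ - n/3
l = -131 (l = -3*(⅔ - ⅓*(-129)) = -3*(⅔ + 43) = -3*131/3 = -131)
E(m, g) = 2*m*(-178 + g) (E(m, g) = (2*m)*(-178 + g) = 2*m*(-178 + g))
u = -1866/1199 (u = (-12276 + 2946)/(-131 + 6126) = -9330/5995 = -9330*1/5995 = -1866/1199 ≈ -1.5563)
(E(144, -75) + u)*(-15981 - 24017) = (2*144*(-178 - 75) - 1866/1199)*(-15981 - 24017) = (2*144*(-253) - 1866/1199)*(-39998) = (-72864 - 1866/1199)*(-39998) = -87365802/1199*(-39998) = 3494457348396/1199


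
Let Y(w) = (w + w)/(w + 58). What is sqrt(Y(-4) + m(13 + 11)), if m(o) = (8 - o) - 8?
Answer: 2*I*sqrt(489)/9 ≈ 4.9141*I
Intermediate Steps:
Y(w) = 2*w/(58 + w) (Y(w) = (2*w)/(58 + w) = 2*w/(58 + w))
m(o) = -o
sqrt(Y(-4) + m(13 + 11)) = sqrt(2*(-4)/(58 - 4) - (13 + 11)) = sqrt(2*(-4)/54 - 1*24) = sqrt(2*(-4)*(1/54) - 24) = sqrt(-4/27 - 24) = sqrt(-652/27) = 2*I*sqrt(489)/9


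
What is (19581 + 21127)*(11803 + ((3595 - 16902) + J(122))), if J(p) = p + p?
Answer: -51292080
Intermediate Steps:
J(p) = 2*p
(19581 + 21127)*(11803 + ((3595 - 16902) + J(122))) = (19581 + 21127)*(11803 + ((3595 - 16902) + 2*122)) = 40708*(11803 + (-13307 + 244)) = 40708*(11803 - 13063) = 40708*(-1260) = -51292080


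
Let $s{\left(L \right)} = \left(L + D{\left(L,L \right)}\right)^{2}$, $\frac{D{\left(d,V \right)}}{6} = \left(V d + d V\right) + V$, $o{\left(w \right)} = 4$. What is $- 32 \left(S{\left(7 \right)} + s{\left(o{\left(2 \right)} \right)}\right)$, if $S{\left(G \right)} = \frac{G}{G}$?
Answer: $-1548832$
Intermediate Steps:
$D{\left(d,V \right)} = 6 V + 12 V d$ ($D{\left(d,V \right)} = 6 \left(\left(V d + d V\right) + V\right) = 6 \left(\left(V d + V d\right) + V\right) = 6 \left(2 V d + V\right) = 6 \left(V + 2 V d\right) = 6 V + 12 V d$)
$S{\left(G \right)} = 1$
$s{\left(L \right)} = \left(L + 6 L \left(1 + 2 L\right)\right)^{2}$
$- 32 \left(S{\left(7 \right)} + s{\left(o{\left(2 \right)} \right)}\right) = - 32 \left(1 + 4^{2} \left(7 + 12 \cdot 4\right)^{2}\right) = - 32 \left(1 + 16 \left(7 + 48\right)^{2}\right) = - 32 \left(1 + 16 \cdot 55^{2}\right) = - 32 \left(1 + 16 \cdot 3025\right) = - 32 \left(1 + 48400\right) = \left(-32\right) 48401 = -1548832$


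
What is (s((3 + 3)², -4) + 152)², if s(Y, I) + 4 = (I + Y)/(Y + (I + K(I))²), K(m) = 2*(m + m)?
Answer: 260499600/11881 ≈ 21926.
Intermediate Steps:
K(m) = 4*m (K(m) = 2*(2*m) = 4*m)
s(Y, I) = -4 + (I + Y)/(Y + 25*I²) (s(Y, I) = -4 + (I + Y)/(Y + (I + 4*I)²) = -4 + (I + Y)/(Y + (5*I)²) = -4 + (I + Y)/(Y + 25*I²))
(s((3 + 3)², -4) + 152)² = ((-4 - 100*(-4)² - 3*(3 + 3)²)/((3 + 3)² + 25*(-4)²) + 152)² = ((-4 - 100*16 - 3*6²)/(6² + 25*16) + 152)² = ((-4 - 1600 - 3*36)/(36 + 400) + 152)² = ((-4 - 1600 - 108)/436 + 152)² = ((1/436)*(-1712) + 152)² = (-428/109 + 152)² = (16140/109)² = 260499600/11881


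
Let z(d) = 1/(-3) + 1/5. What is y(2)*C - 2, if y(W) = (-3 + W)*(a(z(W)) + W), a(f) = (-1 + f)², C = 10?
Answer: -1568/45 ≈ -34.844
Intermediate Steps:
z(d) = -2/15 (z(d) = 1*(-⅓) + 1*(⅕) = -⅓ + ⅕ = -2/15)
y(W) = (-3 + W)*(289/225 + W) (y(W) = (-3 + W)*((-1 - 2/15)² + W) = (-3 + W)*((-17/15)² + W) = (-3 + W)*(289/225 + W))
y(2)*C - 2 = (-289/75 + 2² - 386/225*2)*10 - 2 = (-289/75 + 4 - 772/225)*10 - 2 = -739/225*10 - 2 = -1478/45 - 2 = -1568/45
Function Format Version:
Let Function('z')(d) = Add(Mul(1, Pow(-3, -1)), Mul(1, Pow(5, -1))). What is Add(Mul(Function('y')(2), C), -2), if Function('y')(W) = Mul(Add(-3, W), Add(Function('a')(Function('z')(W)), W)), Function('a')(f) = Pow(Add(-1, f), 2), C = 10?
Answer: Rational(-1568, 45) ≈ -34.844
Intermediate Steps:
Function('z')(d) = Rational(-2, 15) (Function('z')(d) = Add(Mul(1, Rational(-1, 3)), Mul(1, Rational(1, 5))) = Add(Rational(-1, 3), Rational(1, 5)) = Rational(-2, 15))
Function('y')(W) = Mul(Add(-3, W), Add(Rational(289, 225), W)) (Function('y')(W) = Mul(Add(-3, W), Add(Pow(Add(-1, Rational(-2, 15)), 2), W)) = Mul(Add(-3, W), Add(Pow(Rational(-17, 15), 2), W)) = Mul(Add(-3, W), Add(Rational(289, 225), W)))
Add(Mul(Function('y')(2), C), -2) = Add(Mul(Add(Rational(-289, 75), Pow(2, 2), Mul(Rational(-386, 225), 2)), 10), -2) = Add(Mul(Add(Rational(-289, 75), 4, Rational(-772, 225)), 10), -2) = Add(Mul(Rational(-739, 225), 10), -2) = Add(Rational(-1478, 45), -2) = Rational(-1568, 45)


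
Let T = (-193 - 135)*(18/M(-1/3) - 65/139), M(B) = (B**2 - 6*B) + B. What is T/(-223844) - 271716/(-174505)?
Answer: 8531091863251/5429603713580 ≈ 1.5712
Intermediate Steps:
M(B) = B**2 - 5*B
T = -440299/139 (T = (-193 - 135)*(18/(((-1/3)*(-5 - 1/3))) - 65/139) = -328*(18/(((-1*1/3)*(-5 - 1*1/3))) - 65*1/139) = -328*(18/((-(-5 - 1/3)/3)) - 65/139) = -328*(18/((-1/3*(-16/3))) - 65/139) = -328*(18/(16/9) - 65/139) = -328*(18*(9/16) - 65/139) = -328*(81/8 - 65/139) = -328*10739/1112 = -440299/139 ≈ -3167.6)
T/(-223844) - 271716/(-174505) = -440299/139/(-223844) - 271716/(-174505) = -440299/139*(-1/223844) - 271716*(-1/174505) = 440299/31114316 + 271716/174505 = 8531091863251/5429603713580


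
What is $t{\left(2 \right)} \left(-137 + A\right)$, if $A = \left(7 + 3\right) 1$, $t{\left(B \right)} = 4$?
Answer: $-508$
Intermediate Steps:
$A = 10$ ($A = 10 \cdot 1 = 10$)
$t{\left(2 \right)} \left(-137 + A\right) = 4 \left(-137 + 10\right) = 4 \left(-127\right) = -508$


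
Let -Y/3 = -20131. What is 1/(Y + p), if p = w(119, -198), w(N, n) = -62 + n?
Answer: 1/60133 ≈ 1.6630e-5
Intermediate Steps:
p = -260 (p = -62 - 198 = -260)
Y = 60393 (Y = -3*(-20131) = 60393)
1/(Y + p) = 1/(60393 - 260) = 1/60133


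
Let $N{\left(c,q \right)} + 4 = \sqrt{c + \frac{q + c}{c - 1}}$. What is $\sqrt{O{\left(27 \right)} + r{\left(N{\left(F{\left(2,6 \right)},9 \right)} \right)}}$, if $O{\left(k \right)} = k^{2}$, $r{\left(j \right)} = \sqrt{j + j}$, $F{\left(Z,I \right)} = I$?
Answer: $\sqrt{729 + i \sqrt{2}} \approx 27.0 + 0.0262 i$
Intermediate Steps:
$N{\left(c,q \right)} = -4 + \sqrt{c + \frac{c + q}{-1 + c}}$ ($N{\left(c,q \right)} = -4 + \sqrt{c + \frac{q + c}{c - 1}} = -4 + \sqrt{c + \frac{c + q}{-1 + c}}$)
$r{\left(j \right)} = \sqrt{2} \sqrt{j}$ ($r{\left(j \right)} = \sqrt{2 j} = \sqrt{2} \sqrt{j}$)
$\sqrt{O{\left(27 \right)} + r{\left(N{\left(F{\left(2,6 \right)},9 \right)} \right)}} = \sqrt{27^{2} + \sqrt{2} \sqrt{-4 + \sqrt{\frac{9 + 6^{2}}{-1 + 6}}}} = \sqrt{729 + \sqrt{2} \sqrt{-4 + \sqrt{\frac{9 + 36}{5}}}} = \sqrt{729 + \sqrt{2} \sqrt{-4 + \sqrt{\frac{1}{5} \cdot 45}}} = \sqrt{729 + \sqrt{2} \sqrt{-4 + \sqrt{9}}} = \sqrt{729 + \sqrt{2} \sqrt{-4 + 3}} = \sqrt{729 + \sqrt{2} \sqrt{-1}} = \sqrt{729 + \sqrt{2} i} = \sqrt{729 + i \sqrt{2}}$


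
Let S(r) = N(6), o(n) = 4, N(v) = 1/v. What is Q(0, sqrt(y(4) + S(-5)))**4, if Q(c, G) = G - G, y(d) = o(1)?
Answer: 0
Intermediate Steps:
S(r) = 1/6
y(d) = 4
Q(c, G) = 0
Q(0, sqrt(y(4) + S(-5)))**4 = 0**4 = 0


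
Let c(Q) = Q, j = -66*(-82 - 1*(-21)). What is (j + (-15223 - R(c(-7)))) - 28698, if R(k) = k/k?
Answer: -39896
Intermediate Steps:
j = 4026 (j = -66*(-82 + 21) = -66*(-61) = 4026)
R(k) = 1
(j + (-15223 - R(c(-7)))) - 28698 = (4026 + (-15223 - 1*1)) - 28698 = (4026 + (-15223 - 1)) - 28698 = (4026 - 15224) - 28698 = -11198 - 28698 = -39896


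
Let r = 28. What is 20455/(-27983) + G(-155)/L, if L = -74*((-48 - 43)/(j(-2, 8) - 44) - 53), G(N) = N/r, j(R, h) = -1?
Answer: -3142620415/4290577424 ≈ -0.73245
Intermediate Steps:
G(N) = N/28
L = 169756/45 (L = -74*((-48 - 43)/(-1 - 44) - 53) = -74*(-91/(-45) - 53) = -74*(-91*(-1/45) - 53) = -74*(91/45 - 53) = -74*(-2294/45) = 169756/45 ≈ 3772.4)
20455/(-27983) + G(-155)/L = 20455/(-27983) + ((1/28)*(-155))/(169756/45) = 20455*(-1/27983) - 155/28*45/169756 = -20455/27983 - 225/153328 = -3142620415/4290577424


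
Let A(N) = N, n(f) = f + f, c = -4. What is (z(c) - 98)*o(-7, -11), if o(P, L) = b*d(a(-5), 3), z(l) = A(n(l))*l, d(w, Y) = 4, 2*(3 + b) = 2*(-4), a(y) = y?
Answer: 1848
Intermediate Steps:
n(f) = 2*f
b = -7 (b = -3 + (2*(-4))/2 = -3 + (½)*(-8) = -3 - 4 = -7)
z(l) = 2*l² (z(l) = (2*l)*l = 2*l²)
o(P, L) = -28 (o(P, L) = -7*4 = -28)
(z(c) - 98)*o(-7, -11) = (2*(-4)² - 98)*(-28) = (2*16 - 98)*(-28) = (32 - 98)*(-28) = -66*(-28) = 1848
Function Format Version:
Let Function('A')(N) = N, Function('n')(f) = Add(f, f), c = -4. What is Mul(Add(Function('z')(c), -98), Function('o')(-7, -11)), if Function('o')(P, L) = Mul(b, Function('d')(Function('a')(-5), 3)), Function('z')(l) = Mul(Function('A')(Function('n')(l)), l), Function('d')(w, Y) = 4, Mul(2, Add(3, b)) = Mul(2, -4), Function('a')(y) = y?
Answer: 1848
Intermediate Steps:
Function('n')(f) = Mul(2, f)
b = -7 (b = Add(-3, Mul(Rational(1, 2), Mul(2, -4))) = Add(-3, Mul(Rational(1, 2), -8)) = Add(-3, -4) = -7)
Function('z')(l) = Mul(2, Pow(l, 2)) (Function('z')(l) = Mul(Mul(2, l), l) = Mul(2, Pow(l, 2)))
Function('o')(P, L) = -28 (Function('o')(P, L) = Mul(-7, 4) = -28)
Mul(Add(Function('z')(c), -98), Function('o')(-7, -11)) = Mul(Add(Mul(2, Pow(-4, 2)), -98), -28) = Mul(Add(Mul(2, 16), -98), -28) = Mul(Add(32, -98), -28) = Mul(-66, -28) = 1848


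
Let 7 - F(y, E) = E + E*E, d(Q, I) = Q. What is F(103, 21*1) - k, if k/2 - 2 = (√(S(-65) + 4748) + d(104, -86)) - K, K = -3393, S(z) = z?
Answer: -7453 - 2*√4683 ≈ -7589.9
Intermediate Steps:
F(y, E) = 7 - E - E² (F(y, E) = 7 - (E + E*E) = 7 - (E + E²) = 7 + (-E - E²) = 7 - E - E²)
k = 6998 + 2*√4683 (k = 4 + 2*((√(-65 + 4748) + 104) - 1*(-3393)) = 4 + 2*((√4683 + 104) + 3393) = 4 + 2*((104 + √4683) + 3393) = 4 + 2*(3497 + √4683) = 4 + (6994 + 2*√4683) = 6998 + 2*√4683 ≈ 7134.9)
F(103, 21*1) - k = (7 - 21 - (21*1)²) - (6998 + 2*√4683) = (7 - 1*21 - 1*21²) + (-6998 - 2*√4683) = (7 - 21 - 1*441) + (-6998 - 2*√4683) = (7 - 21 - 441) + (-6998 - 2*√4683) = -455 + (-6998 - 2*√4683) = -7453 - 2*√4683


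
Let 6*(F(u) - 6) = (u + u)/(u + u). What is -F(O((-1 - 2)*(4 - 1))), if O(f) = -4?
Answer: -37/6 ≈ -6.1667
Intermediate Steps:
F(u) = 37/6 (F(u) = 6 + ((u + u)/(u + u))/6 = 6 + ((2*u)/((2*u)))/6 = 6 + ((2*u)*(1/(2*u)))/6 = 6 + (⅙)*1 = 6 + ⅙ = 37/6)
-F(O((-1 - 2)*(4 - 1))) = -1*37/6 = -37/6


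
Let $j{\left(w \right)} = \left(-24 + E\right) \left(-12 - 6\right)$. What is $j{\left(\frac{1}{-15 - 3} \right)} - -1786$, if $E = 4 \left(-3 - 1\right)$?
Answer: $2506$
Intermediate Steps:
$E = -16$ ($E = 4 \left(-4\right) = -16$)
$j{\left(w \right)} = 720$ ($j{\left(w \right)} = \left(-24 - 16\right) \left(-12 - 6\right) = \left(-40\right) \left(-18\right) = 720$)
$j{\left(\frac{1}{-15 - 3} \right)} - -1786 = 720 - -1786 = 720 + 1786 = 2506$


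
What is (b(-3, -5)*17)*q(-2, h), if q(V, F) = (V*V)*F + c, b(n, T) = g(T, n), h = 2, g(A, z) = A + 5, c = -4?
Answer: 0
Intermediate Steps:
g(A, z) = 5 + A
b(n, T) = 5 + T
q(V, F) = -4 + F*V² (q(V, F) = (V*V)*F - 4 = V²*F - 4 = F*V² - 4 = -4 + F*V²)
(b(-3, -5)*17)*q(-2, h) = ((5 - 5)*17)*(-4 + 2*(-2)²) = (0*17)*(-4 + 2*4) = 0*(-4 + 8) = 0*4 = 0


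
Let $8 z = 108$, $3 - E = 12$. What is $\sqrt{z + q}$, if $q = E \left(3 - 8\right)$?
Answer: $\frac{3 \sqrt{26}}{2} \approx 7.6485$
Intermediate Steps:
$E = -9$ ($E = 3 - 12 = -9$)
$z = \frac{27}{2}$ ($z = \frac{1}{8} \cdot 108 = \frac{27}{2} \approx 13.5$)
$q = 45$ ($q = - 9 \left(3 - 8\right) = \left(-9\right) \left(-5\right) = 45$)
$\sqrt{z + q} = \sqrt{\frac{27}{2} + 45} = \sqrt{\frac{117}{2}} = \frac{3 \sqrt{26}}{2}$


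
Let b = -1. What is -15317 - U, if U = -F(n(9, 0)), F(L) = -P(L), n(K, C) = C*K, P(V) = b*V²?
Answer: -15317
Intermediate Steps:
P(V) = -V²
F(L) = L² (F(L) = -(-1)*L² = L²)
U = 0 (U = -(0*9)² = -1*0² = -1*0 = 0)
-15317 - U = -15317 - 1*0 = -15317 + 0 = -15317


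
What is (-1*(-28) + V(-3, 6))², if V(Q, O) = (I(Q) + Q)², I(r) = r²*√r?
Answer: 33688 + 22248*I*√3 ≈ 33688.0 + 38535.0*I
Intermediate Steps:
I(r) = r^(5/2)
V(Q, O) = (Q + Q^(5/2))² (V(Q, O) = (Q^(5/2) + Q)² = (Q + Q^(5/2))²)
(-1*(-28) + V(-3, 6))² = (-1*(-28) + (-3 + (-3)^(5/2))²)² = (28 + (-3 + 9*I*√3)²)²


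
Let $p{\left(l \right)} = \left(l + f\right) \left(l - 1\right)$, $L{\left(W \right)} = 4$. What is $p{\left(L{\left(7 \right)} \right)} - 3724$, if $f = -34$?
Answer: $-3814$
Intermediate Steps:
$p{\left(l \right)} = \left(-1 + l\right) \left(-34 + l\right)$ ($p{\left(l \right)} = \left(l - 34\right) \left(l - 1\right) = \left(-34 + l\right) \left(-1 + l\right) = \left(-1 + l\right) \left(-34 + l\right)$)
$p{\left(L{\left(7 \right)} \right)} - 3724 = \left(34 + 4^{2} - 140\right) - 3724 = \left(34 + 16 - 140\right) - 3724 = -90 - 3724 = -3814$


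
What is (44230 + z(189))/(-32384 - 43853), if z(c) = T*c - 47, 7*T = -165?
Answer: -39728/76237 ≈ -0.52111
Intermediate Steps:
T = -165/7 (T = (⅐)*(-165) = -165/7 ≈ -23.571)
z(c) = -47 - 165*c/7 (z(c) = -165*c/7 - 47 = -47 - 165*c/7)
(44230 + z(189))/(-32384 - 43853) = (44230 + (-47 - 165/7*189))/(-32384 - 43853) = (44230 + (-47 - 4455))/(-76237) = (44230 - 4502)*(-1/76237) = 39728*(-1/76237) = -39728/76237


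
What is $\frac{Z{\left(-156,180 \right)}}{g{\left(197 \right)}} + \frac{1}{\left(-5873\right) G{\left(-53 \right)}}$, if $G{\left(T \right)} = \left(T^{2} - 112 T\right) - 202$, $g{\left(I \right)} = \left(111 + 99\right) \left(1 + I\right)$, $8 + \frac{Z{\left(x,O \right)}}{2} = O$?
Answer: $\frac{88058591}{10643851845} \approx 0.0082732$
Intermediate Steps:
$Z{\left(x,O \right)} = -16 + 2 O$
$g{\left(I \right)} = 210 + 210 I$ ($g{\left(I \right)} = 210 \left(1 + I\right) = 210 + 210 I$)
$G{\left(T \right)} = -202 + T^{2} - 112 T$
$\frac{Z{\left(-156,180 \right)}}{g{\left(197 \right)}} + \frac{1}{\left(-5873\right) G{\left(-53 \right)}} = \frac{-16 + 2 \cdot 180}{210 + 210 \cdot 197} + \frac{1}{\left(-5873\right) \left(-202 + \left(-53\right)^{2} - -5936\right)} = \frac{-16 + 360}{210 + 41370} - \frac{1}{5873 \left(-202 + 2809 + 5936\right)} = \frac{344}{41580} - \frac{1}{5873 \cdot 8543} = 344 \cdot \frac{1}{41580} - \frac{1}{50173039} = \frac{86}{10395} - \frac{1}{50173039} = \frac{88058591}{10643851845}$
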